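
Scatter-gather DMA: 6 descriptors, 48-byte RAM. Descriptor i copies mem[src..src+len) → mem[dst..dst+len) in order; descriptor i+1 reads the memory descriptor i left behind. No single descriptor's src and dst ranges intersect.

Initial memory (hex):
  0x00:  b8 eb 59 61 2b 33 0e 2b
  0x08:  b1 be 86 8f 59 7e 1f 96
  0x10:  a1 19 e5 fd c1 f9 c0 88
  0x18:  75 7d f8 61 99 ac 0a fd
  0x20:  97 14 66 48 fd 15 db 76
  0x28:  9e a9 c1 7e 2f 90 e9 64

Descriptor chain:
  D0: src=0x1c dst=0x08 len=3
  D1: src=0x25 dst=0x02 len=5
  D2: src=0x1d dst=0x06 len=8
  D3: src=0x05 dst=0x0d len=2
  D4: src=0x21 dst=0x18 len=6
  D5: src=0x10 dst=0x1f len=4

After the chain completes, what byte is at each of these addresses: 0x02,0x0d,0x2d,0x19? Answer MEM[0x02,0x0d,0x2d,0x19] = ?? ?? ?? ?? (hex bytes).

MEM[0x02,0x0d,0x2d,0x19] = 15 9e 90 66

  after D0: wrote 3B at 0x08 = 99ac0a
  after D1: wrote 5B at 0x02 = 15db769ea9
  after D2: wrote 8B at 0x06 = ac0afd97146648fd
  after D3: wrote 2B at 0x0d = 9eac
  after D4: wrote 6B at 0x18 = 146648fd15db
  after D5: wrote 4B at 0x1f = a119e5fd
query mem[0x02]=0x15, mem[0x0d]=0x9e, mem[0x2d]=0x90, mem[0x19]=0x66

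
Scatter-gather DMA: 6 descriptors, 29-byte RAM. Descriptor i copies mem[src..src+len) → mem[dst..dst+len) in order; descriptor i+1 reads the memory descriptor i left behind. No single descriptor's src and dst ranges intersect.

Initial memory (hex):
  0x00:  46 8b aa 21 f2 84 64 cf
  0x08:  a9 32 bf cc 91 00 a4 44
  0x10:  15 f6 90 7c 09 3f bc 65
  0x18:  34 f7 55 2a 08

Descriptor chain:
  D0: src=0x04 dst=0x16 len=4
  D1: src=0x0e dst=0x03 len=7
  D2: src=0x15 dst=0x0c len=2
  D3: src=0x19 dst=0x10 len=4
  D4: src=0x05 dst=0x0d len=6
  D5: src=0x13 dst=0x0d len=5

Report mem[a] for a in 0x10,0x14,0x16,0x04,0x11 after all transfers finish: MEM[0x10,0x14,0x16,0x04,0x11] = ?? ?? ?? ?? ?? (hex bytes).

D0: mem[0x16..0x19] <- [f2 84 64 cf]
D1: mem[0x03..0x09] <- [a4 44 15 f6 90 7c 09]
D2: mem[0x0c..0x0d] <- [3f f2]
D3: mem[0x10..0x13] <- [cf 55 2a 08]
D4: mem[0x0d..0x12] <- [15 f6 90 7c 09 bf]
D5: mem[0x0d..0x11] <- [08 09 3f f2 84]
query mem[0x10]=0xf2, mem[0x14]=0x09, mem[0x16]=0xf2, mem[0x04]=0x44, mem[0x11]=0x84

MEM[0x10,0x14,0x16,0x04,0x11] = f2 09 f2 44 84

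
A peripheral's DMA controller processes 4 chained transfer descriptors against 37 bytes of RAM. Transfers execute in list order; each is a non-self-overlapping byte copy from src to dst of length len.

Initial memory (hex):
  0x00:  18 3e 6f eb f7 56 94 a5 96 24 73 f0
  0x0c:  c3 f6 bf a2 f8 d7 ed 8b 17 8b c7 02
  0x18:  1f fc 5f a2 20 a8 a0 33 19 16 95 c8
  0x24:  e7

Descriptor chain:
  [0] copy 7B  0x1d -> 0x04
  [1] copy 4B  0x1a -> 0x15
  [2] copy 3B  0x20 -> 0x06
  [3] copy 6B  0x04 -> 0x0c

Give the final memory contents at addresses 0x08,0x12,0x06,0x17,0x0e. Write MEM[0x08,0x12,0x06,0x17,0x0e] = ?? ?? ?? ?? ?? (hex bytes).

[0] 0x1d->0x04 len=7 : a8 a0 33 19 16 95 c8
[1] 0x1a->0x15 len=4 : 5f a2 20 a8
[2] 0x20->0x06 len=3 : 19 16 95
[3] 0x04->0x0c len=6 : a8 a0 19 16 95 95
query mem[0x08]=0x95, mem[0x12]=0xed, mem[0x06]=0x19, mem[0x17]=0x20, mem[0x0e]=0x19

MEM[0x08,0x12,0x06,0x17,0x0e] = 95 ed 19 20 19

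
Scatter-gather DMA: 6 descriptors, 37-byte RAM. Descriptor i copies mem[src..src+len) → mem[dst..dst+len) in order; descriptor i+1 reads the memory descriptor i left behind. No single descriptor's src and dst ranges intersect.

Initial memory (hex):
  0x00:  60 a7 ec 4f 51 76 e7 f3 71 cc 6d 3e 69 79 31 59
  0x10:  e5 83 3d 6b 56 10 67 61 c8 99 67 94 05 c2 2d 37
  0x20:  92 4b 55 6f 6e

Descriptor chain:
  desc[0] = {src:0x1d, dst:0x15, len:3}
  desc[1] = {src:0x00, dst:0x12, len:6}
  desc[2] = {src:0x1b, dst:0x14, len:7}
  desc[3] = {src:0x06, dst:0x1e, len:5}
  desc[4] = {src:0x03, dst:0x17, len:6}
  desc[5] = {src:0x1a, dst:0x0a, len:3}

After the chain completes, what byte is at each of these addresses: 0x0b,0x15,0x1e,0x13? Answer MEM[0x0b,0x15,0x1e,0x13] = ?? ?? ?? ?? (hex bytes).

#0 dst[0x15+3] := {0xc2,0x2d,0x37}
#1 dst[0x12+6] := {0x60,0xa7,0xec,0x4f,0x51,0x76}
#2 dst[0x14+7] := {0x94,0x05,0xc2,0x2d,0x37,0x92,0x4b}
#3 dst[0x1e+5] := {0xe7,0xf3,0x71,0xcc,0x6d}
#4 dst[0x17+6] := {0x4f,0x51,0x76,0xe7,0xf3,0x71}
#5 dst[0x0a+3] := {0xe7,0xf3,0x71}
query mem[0x0b]=0xf3, mem[0x15]=0x05, mem[0x1e]=0xe7, mem[0x13]=0xa7

MEM[0x0b,0x15,0x1e,0x13] = f3 05 e7 a7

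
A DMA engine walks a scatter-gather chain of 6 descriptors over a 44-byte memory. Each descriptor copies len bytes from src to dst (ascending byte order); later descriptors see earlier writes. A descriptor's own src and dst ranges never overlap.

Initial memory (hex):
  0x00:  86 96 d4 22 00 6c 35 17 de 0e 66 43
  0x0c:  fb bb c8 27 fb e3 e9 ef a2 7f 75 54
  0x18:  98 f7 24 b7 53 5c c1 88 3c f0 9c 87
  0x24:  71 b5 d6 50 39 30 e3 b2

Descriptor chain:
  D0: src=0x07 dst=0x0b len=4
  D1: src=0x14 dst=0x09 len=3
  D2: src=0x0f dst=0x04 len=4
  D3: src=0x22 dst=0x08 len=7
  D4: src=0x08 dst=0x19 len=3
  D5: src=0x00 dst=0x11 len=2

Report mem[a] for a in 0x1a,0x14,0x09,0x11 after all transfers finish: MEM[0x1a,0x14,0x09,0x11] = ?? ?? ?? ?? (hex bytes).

[0] 0x07->0x0b len=4 : 17 de 0e 66
[1] 0x14->0x09 len=3 : a2 7f 75
[2] 0x0f->0x04 len=4 : 27 fb e3 e9
[3] 0x22->0x08 len=7 : 9c 87 71 b5 d6 50 39
[4] 0x08->0x19 len=3 : 9c 87 71
[5] 0x00->0x11 len=2 : 86 96
query mem[0x1a]=0x87, mem[0x14]=0xa2, mem[0x09]=0x87, mem[0x11]=0x86

MEM[0x1a,0x14,0x09,0x11] = 87 a2 87 86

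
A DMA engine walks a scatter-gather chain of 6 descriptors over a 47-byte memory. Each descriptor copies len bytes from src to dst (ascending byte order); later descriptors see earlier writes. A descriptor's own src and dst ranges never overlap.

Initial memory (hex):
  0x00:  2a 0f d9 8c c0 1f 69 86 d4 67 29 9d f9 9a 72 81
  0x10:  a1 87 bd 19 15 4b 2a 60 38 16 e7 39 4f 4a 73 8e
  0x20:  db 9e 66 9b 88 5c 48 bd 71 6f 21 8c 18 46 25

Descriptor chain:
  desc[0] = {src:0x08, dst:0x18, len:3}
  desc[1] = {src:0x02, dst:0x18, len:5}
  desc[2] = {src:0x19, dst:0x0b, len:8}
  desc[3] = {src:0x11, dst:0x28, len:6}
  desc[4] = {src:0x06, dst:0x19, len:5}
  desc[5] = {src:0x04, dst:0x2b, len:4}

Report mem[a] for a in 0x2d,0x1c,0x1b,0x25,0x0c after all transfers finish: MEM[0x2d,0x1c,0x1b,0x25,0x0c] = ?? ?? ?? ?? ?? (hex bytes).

MEM[0x2d,0x1c,0x1b,0x25,0x0c] = 69 67 d4 5c c0

D0: mem[0x18..0x1a] <- [d4 67 29]
D1: mem[0x18..0x1c] <- [d9 8c c0 1f 69]
D2: mem[0x0b..0x12] <- [8c c0 1f 69 4a 73 8e db]
D3: mem[0x28..0x2d] <- [8e db 19 15 4b 2a]
D4: mem[0x19..0x1d] <- [69 86 d4 67 29]
D5: mem[0x2b..0x2e] <- [c0 1f 69 86]
query mem[0x2d]=0x69, mem[0x1c]=0x67, mem[0x1b]=0xd4, mem[0x25]=0x5c, mem[0x0c]=0xc0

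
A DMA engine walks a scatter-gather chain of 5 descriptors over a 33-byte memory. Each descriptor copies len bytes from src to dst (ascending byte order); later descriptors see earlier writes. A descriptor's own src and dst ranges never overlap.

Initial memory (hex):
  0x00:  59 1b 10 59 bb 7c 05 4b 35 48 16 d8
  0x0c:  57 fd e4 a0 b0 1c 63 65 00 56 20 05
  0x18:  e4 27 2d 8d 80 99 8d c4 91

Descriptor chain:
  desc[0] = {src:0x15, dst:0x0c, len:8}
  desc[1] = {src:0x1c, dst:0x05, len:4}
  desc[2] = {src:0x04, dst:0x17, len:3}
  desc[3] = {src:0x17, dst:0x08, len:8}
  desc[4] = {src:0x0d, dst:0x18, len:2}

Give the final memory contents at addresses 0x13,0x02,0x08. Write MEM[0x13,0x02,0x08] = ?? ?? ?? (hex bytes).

[0] 0x15->0x0c len=8 : 56 20 05 e4 27 2d 8d 80
[1] 0x1c->0x05 len=4 : 80 99 8d c4
[2] 0x04->0x17 len=3 : bb 80 99
[3] 0x17->0x08 len=8 : bb 80 99 2d 8d 80 99 8d
[4] 0x0d->0x18 len=2 : 80 99
query mem[0x13]=0x80, mem[0x02]=0x10, mem[0x08]=0xbb

MEM[0x13,0x02,0x08] = 80 10 bb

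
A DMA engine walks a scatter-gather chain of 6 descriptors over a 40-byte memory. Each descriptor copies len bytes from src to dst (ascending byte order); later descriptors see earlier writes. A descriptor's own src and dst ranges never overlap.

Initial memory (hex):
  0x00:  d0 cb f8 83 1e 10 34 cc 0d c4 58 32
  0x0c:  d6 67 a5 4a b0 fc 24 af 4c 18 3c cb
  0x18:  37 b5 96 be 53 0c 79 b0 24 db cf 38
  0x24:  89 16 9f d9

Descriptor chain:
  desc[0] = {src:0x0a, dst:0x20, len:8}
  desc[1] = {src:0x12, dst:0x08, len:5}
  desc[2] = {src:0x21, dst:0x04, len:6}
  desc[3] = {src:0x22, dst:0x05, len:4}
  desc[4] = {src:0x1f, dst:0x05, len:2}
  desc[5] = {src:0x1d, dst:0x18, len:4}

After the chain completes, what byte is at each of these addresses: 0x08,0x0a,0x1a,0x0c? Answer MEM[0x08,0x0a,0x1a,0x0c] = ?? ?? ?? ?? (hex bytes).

MEM[0x08,0x0a,0x1a,0x0c] = 4a 4c b0 3c

D0: mem[0x20..0x27] <- [58 32 d6 67 a5 4a b0 fc]
D1: mem[0x08..0x0c] <- [24 af 4c 18 3c]
D2: mem[0x04..0x09] <- [32 d6 67 a5 4a b0]
D3: mem[0x05..0x08] <- [d6 67 a5 4a]
D4: mem[0x05..0x06] <- [b0 58]
D5: mem[0x18..0x1b] <- [0c 79 b0 58]
query mem[0x08]=0x4a, mem[0x0a]=0x4c, mem[0x1a]=0xb0, mem[0x0c]=0x3c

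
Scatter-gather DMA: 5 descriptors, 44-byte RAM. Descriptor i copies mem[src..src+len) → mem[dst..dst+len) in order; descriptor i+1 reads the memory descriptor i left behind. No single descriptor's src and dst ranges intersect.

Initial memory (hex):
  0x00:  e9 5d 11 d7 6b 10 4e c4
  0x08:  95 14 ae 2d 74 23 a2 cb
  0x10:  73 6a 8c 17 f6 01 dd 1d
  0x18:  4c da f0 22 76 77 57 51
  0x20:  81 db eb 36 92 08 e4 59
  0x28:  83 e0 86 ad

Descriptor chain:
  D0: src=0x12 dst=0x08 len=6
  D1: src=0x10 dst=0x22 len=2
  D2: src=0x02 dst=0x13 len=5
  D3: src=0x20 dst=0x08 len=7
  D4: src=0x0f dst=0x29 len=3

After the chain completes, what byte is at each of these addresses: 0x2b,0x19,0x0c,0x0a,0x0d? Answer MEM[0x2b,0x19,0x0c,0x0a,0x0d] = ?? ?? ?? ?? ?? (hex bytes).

MEM[0x2b,0x19,0x0c,0x0a,0x0d] = 6a da 92 73 08

[0] 0x12->0x08 len=6 : 8c 17 f6 01 dd 1d
[1] 0x10->0x22 len=2 : 73 6a
[2] 0x02->0x13 len=5 : 11 d7 6b 10 4e
[3] 0x20->0x08 len=7 : 81 db 73 6a 92 08 e4
[4] 0x0f->0x29 len=3 : cb 73 6a
query mem[0x2b]=0x6a, mem[0x19]=0xda, mem[0x0c]=0x92, mem[0x0a]=0x73, mem[0x0d]=0x08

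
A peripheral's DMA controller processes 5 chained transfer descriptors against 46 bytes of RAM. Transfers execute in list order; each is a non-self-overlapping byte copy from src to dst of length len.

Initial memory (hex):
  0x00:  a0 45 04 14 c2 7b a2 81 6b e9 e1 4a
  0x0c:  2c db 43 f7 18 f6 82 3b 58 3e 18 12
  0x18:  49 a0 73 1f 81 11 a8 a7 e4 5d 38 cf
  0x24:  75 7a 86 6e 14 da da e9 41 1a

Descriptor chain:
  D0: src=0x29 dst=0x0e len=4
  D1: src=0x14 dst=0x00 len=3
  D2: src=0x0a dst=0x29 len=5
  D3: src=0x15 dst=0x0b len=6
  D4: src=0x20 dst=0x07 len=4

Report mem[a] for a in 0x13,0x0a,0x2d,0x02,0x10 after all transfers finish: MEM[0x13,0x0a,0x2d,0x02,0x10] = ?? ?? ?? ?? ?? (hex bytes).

MEM[0x13,0x0a,0x2d,0x02,0x10] = 3b cf da 18 73

  after D0: wrote 4B at 0x0e = dadae941
  after D1: wrote 3B at 0x00 = 583e18
  after D2: wrote 5B at 0x29 = e14a2cdbda
  after D3: wrote 6B at 0x0b = 3e181249a073
  after D4: wrote 4B at 0x07 = e45d38cf
query mem[0x13]=0x3b, mem[0x0a]=0xcf, mem[0x2d]=0xda, mem[0x02]=0x18, mem[0x10]=0x73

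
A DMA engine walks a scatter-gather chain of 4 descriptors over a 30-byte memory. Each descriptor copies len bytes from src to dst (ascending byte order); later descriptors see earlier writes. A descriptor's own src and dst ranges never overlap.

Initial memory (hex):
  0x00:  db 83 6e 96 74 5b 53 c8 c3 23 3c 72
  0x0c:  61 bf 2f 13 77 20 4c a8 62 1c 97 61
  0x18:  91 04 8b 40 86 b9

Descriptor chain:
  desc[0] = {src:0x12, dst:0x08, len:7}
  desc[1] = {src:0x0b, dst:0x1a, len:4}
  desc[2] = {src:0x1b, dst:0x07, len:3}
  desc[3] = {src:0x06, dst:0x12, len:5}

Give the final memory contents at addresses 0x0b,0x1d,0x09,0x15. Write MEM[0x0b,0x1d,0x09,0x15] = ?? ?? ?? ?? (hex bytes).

MEM[0x0b,0x1d,0x09,0x15] = 1c 91 91 91

  after D0: wrote 7B at 0x08 = 4ca8621c976191
  after D1: wrote 4B at 0x1a = 1c976191
  after D2: wrote 3B at 0x07 = 976191
  after D3: wrote 5B at 0x12 = 5397619162
query mem[0x0b]=0x1c, mem[0x1d]=0x91, mem[0x09]=0x91, mem[0x15]=0x91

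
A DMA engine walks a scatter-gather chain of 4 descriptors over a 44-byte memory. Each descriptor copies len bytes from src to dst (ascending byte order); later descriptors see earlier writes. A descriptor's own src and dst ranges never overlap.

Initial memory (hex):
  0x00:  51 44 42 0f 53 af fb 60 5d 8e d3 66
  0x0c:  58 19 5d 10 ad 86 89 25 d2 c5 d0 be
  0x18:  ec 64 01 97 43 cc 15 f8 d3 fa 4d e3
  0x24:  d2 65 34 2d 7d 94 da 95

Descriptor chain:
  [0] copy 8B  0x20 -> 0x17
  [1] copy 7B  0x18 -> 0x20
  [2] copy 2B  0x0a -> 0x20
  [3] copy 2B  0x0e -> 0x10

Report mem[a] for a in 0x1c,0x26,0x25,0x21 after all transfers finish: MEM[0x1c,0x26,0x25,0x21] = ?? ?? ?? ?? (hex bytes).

#0 dst[0x17+8] := {0xd3,0xfa,0x4d,0xe3,0xd2,0x65,0x34,0x2d}
#1 dst[0x20+7] := {0xfa,0x4d,0xe3,0xd2,0x65,0x34,0x2d}
#2 dst[0x20+2] := {0xd3,0x66}
#3 dst[0x10+2] := {0x5d,0x10}
query mem[0x1c]=0x65, mem[0x26]=0x2d, mem[0x25]=0x34, mem[0x21]=0x66

MEM[0x1c,0x26,0x25,0x21] = 65 2d 34 66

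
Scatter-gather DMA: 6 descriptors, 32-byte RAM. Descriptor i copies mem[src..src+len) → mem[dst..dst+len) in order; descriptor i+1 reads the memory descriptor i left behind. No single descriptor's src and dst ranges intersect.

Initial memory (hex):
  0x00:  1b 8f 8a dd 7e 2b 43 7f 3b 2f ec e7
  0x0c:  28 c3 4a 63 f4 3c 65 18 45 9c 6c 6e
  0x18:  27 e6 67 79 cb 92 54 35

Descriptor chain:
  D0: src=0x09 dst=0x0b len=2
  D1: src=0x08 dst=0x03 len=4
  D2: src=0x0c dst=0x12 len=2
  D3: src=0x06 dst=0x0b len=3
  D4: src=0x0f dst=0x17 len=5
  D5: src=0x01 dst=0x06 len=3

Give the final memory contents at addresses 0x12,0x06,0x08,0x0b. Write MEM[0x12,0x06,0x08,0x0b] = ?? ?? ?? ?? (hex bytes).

D0: mem[0x0b..0x0c] <- [2f ec]
D1: mem[0x03..0x06] <- [3b 2f ec 2f]
D2: mem[0x12..0x13] <- [ec c3]
D3: mem[0x0b..0x0d] <- [2f 7f 3b]
D4: mem[0x17..0x1b] <- [63 f4 3c ec c3]
D5: mem[0x06..0x08] <- [8f 8a 3b]
query mem[0x12]=0xec, mem[0x06]=0x8f, mem[0x08]=0x3b, mem[0x0b]=0x2f

MEM[0x12,0x06,0x08,0x0b] = ec 8f 3b 2f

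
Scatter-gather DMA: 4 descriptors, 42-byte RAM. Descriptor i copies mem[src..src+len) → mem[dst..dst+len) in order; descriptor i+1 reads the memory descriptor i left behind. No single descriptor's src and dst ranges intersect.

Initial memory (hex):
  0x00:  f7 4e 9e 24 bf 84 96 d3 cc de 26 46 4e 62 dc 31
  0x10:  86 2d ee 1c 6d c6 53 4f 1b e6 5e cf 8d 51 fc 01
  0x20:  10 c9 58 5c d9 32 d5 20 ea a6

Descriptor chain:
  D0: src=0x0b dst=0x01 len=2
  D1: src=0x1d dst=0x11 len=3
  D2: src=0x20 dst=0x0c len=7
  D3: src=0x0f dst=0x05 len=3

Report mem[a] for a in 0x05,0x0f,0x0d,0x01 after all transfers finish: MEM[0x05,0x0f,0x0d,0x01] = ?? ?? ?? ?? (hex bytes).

MEM[0x05,0x0f,0x0d,0x01] = 5c 5c c9 46

D0: mem[0x01..0x02] <- [46 4e]
D1: mem[0x11..0x13] <- [51 fc 01]
D2: mem[0x0c..0x12] <- [10 c9 58 5c d9 32 d5]
D3: mem[0x05..0x07] <- [5c d9 32]
query mem[0x05]=0x5c, mem[0x0f]=0x5c, mem[0x0d]=0xc9, mem[0x01]=0x46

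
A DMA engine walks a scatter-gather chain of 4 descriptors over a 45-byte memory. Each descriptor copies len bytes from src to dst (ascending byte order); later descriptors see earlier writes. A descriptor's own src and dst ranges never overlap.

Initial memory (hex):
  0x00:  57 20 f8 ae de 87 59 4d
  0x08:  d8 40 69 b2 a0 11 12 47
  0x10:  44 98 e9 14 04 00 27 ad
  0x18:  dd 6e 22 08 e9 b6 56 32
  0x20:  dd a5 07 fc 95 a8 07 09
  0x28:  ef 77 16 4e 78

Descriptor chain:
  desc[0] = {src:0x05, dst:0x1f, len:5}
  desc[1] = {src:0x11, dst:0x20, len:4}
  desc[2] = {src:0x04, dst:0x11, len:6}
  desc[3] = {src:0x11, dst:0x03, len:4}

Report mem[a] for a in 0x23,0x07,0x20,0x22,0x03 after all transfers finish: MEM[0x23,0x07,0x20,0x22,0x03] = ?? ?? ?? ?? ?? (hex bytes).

MEM[0x23,0x07,0x20,0x22,0x03] = 04 4d 98 14 de

#0 dst[0x1f+5] := {0x87,0x59,0x4d,0xd8,0x40}
#1 dst[0x20+4] := {0x98,0xe9,0x14,0x04}
#2 dst[0x11+6] := {0xde,0x87,0x59,0x4d,0xd8,0x40}
#3 dst[0x03+4] := {0xde,0x87,0x59,0x4d}
query mem[0x23]=0x04, mem[0x07]=0x4d, mem[0x20]=0x98, mem[0x22]=0x14, mem[0x03]=0xde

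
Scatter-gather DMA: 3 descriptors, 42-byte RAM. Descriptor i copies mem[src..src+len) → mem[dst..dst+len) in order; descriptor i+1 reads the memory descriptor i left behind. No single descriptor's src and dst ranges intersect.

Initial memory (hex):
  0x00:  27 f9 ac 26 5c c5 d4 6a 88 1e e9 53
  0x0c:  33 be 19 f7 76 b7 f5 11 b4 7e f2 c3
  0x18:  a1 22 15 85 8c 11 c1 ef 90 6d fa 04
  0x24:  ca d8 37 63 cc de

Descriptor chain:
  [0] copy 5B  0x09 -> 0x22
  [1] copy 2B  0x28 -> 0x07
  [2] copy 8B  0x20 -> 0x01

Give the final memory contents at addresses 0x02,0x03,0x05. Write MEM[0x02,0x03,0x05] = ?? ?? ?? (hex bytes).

MEM[0x02,0x03,0x05] = 6d 1e 53

D0: mem[0x22..0x26] <- [1e e9 53 33 be]
D1: mem[0x07..0x08] <- [cc de]
D2: mem[0x01..0x08] <- [90 6d 1e e9 53 33 be 63]
query mem[0x02]=0x6d, mem[0x03]=0x1e, mem[0x05]=0x53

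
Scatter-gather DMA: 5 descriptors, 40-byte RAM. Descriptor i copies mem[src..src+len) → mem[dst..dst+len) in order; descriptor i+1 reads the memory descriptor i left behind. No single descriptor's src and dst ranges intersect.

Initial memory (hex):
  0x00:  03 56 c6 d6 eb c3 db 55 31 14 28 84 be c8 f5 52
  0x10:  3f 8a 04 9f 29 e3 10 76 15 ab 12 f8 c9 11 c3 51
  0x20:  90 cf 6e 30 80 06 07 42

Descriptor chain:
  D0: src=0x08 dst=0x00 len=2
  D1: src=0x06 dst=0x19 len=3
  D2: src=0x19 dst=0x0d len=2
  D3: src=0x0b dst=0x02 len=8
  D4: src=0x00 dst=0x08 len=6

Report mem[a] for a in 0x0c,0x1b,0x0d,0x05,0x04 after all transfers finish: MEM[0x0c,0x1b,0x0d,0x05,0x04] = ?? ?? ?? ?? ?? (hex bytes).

MEM[0x0c,0x1b,0x0d,0x05,0x04] = db 31 55 55 db

#0 dst[0x00+2] := {0x31,0x14}
#1 dst[0x19+3] := {0xdb,0x55,0x31}
#2 dst[0x0d+2] := {0xdb,0x55}
#3 dst[0x02+8] := {0x84,0xbe,0xdb,0x55,0x52,0x3f,0x8a,0x04}
#4 dst[0x08+6] := {0x31,0x14,0x84,0xbe,0xdb,0x55}
query mem[0x0c]=0xdb, mem[0x1b]=0x31, mem[0x0d]=0x55, mem[0x05]=0x55, mem[0x04]=0xdb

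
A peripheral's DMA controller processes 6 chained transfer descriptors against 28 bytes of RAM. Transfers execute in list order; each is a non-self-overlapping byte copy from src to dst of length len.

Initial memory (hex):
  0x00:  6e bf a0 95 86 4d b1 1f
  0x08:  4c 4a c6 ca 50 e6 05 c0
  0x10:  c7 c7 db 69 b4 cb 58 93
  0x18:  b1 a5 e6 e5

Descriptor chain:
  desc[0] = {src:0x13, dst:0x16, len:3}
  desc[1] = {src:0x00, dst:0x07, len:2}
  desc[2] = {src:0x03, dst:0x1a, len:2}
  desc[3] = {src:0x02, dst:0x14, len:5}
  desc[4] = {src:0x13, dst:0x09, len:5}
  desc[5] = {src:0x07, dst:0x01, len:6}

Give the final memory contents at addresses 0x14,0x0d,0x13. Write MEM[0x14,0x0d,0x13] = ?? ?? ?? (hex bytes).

MEM[0x14,0x0d,0x13] = a0 4d 69

[0] 0x13->0x16 len=3 : 69 b4 cb
[1] 0x00->0x07 len=2 : 6e bf
[2] 0x03->0x1a len=2 : 95 86
[3] 0x02->0x14 len=5 : a0 95 86 4d b1
[4] 0x13->0x09 len=5 : 69 a0 95 86 4d
[5] 0x07->0x01 len=6 : 6e bf 69 a0 95 86
query mem[0x14]=0xa0, mem[0x0d]=0x4d, mem[0x13]=0x69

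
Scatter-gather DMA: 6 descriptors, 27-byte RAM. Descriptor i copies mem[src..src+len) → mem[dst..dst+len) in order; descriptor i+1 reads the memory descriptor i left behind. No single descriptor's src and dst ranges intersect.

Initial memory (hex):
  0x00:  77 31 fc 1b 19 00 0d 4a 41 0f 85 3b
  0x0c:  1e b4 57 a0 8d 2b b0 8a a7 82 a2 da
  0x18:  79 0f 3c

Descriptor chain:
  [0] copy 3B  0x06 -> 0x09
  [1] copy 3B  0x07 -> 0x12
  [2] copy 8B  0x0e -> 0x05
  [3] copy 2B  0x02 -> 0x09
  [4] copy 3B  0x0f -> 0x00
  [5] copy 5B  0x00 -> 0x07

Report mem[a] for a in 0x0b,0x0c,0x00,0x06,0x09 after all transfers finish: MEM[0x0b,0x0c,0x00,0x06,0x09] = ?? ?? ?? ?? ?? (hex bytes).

MEM[0x0b,0x0c,0x00,0x06,0x09] = 19 82 a0 a0 2b

[0] 0x06->0x09 len=3 : 0d 4a 41
[1] 0x07->0x12 len=3 : 4a 41 0d
[2] 0x0e->0x05 len=8 : 57 a0 8d 2b 4a 41 0d 82
[3] 0x02->0x09 len=2 : fc 1b
[4] 0x0f->0x00 len=3 : a0 8d 2b
[5] 0x00->0x07 len=5 : a0 8d 2b 1b 19
query mem[0x0b]=0x19, mem[0x0c]=0x82, mem[0x00]=0xa0, mem[0x06]=0xa0, mem[0x09]=0x2b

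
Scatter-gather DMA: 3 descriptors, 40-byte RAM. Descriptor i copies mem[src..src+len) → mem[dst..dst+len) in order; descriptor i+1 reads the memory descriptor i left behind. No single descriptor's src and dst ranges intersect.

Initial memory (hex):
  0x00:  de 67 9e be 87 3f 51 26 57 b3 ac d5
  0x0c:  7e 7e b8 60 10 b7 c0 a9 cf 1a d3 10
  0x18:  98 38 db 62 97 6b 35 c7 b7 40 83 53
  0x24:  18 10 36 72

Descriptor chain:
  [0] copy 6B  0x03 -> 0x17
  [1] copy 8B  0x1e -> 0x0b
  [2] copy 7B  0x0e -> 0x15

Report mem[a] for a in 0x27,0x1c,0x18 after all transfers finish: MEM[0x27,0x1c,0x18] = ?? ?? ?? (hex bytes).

  after D0: wrote 6B at 0x17 = be873f512657
  after D1: wrote 8B at 0x0b = 35c7b74083531810
  after D2: wrote 7B at 0x15 = 4083531810a9cf
query mem[0x27]=0x72, mem[0x1c]=0x57, mem[0x18]=0x18

MEM[0x27,0x1c,0x18] = 72 57 18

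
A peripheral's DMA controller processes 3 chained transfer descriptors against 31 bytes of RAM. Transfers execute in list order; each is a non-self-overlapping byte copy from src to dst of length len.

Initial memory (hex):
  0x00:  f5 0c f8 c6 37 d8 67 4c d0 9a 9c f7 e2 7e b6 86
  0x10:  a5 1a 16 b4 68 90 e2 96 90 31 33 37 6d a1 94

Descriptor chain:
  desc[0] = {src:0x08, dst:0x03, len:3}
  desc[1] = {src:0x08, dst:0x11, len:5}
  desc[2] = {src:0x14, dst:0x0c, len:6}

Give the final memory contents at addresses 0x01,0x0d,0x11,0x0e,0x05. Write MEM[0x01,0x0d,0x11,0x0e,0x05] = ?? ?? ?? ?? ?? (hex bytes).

MEM[0x01,0x0d,0x11,0x0e,0x05] = 0c e2 31 e2 9c

#0 dst[0x03+3] := {0xd0,0x9a,0x9c}
#1 dst[0x11+5] := {0xd0,0x9a,0x9c,0xf7,0xe2}
#2 dst[0x0c+6] := {0xf7,0xe2,0xe2,0x96,0x90,0x31}
query mem[0x01]=0x0c, mem[0x0d]=0xe2, mem[0x11]=0x31, mem[0x0e]=0xe2, mem[0x05]=0x9c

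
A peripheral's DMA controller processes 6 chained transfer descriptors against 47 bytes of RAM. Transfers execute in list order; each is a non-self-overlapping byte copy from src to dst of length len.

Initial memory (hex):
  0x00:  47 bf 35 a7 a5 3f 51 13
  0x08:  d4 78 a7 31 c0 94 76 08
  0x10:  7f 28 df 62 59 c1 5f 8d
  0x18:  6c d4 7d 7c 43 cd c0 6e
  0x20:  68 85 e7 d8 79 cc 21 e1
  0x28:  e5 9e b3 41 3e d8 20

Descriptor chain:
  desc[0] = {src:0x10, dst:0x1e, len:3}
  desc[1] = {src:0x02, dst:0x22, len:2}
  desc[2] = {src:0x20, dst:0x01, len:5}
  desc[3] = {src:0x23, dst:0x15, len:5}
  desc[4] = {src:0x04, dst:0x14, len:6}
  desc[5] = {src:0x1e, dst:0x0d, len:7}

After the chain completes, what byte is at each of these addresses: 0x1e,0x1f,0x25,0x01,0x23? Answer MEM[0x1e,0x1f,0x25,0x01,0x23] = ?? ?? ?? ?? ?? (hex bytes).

D0: mem[0x1e..0x20] <- [7f 28 df]
D1: mem[0x22..0x23] <- [35 a7]
D2: mem[0x01..0x05] <- [df 85 35 a7 79]
D3: mem[0x15..0x19] <- [a7 79 cc 21 e1]
D4: mem[0x14..0x19] <- [a7 79 51 13 d4 78]
D5: mem[0x0d..0x13] <- [7f 28 df 85 35 a7 79]
query mem[0x1e]=0x7f, mem[0x1f]=0x28, mem[0x25]=0xcc, mem[0x01]=0xdf, mem[0x23]=0xa7

MEM[0x1e,0x1f,0x25,0x01,0x23] = 7f 28 cc df a7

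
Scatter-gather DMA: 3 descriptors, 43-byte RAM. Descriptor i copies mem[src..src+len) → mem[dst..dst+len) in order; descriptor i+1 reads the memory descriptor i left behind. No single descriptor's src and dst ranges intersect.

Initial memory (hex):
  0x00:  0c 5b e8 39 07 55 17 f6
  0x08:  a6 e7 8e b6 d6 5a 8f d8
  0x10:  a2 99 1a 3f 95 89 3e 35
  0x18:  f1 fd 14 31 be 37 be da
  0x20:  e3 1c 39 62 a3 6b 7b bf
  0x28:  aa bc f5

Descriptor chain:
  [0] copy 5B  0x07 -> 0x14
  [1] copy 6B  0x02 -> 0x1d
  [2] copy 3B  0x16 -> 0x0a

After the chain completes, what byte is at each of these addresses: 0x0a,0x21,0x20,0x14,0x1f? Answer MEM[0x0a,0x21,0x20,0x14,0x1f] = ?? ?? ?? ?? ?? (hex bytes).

#0 dst[0x14+5] := {0xf6,0xa6,0xe7,0x8e,0xb6}
#1 dst[0x1d+6] := {0xe8,0x39,0x07,0x55,0x17,0xf6}
#2 dst[0x0a+3] := {0xe7,0x8e,0xb6}
query mem[0x0a]=0xe7, mem[0x21]=0x17, mem[0x20]=0x55, mem[0x14]=0xf6, mem[0x1f]=0x07

MEM[0x0a,0x21,0x20,0x14,0x1f] = e7 17 55 f6 07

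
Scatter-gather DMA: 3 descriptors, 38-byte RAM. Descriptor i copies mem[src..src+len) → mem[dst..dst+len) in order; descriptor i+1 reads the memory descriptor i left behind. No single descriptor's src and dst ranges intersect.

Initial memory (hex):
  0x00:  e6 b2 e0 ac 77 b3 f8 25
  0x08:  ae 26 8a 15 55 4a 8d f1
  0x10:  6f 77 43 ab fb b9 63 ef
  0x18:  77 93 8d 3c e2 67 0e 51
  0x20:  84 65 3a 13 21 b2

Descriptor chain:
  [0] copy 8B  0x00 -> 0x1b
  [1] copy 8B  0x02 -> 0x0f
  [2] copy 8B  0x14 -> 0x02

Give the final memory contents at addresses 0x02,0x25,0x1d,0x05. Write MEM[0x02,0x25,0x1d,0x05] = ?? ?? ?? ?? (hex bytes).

MEM[0x02,0x25,0x1d,0x05] = 25 b2 e0 ef

  after D0: wrote 8B at 0x1b = e6b2e0ac77b3f825
  after D1: wrote 8B at 0x0f = e0ac77b3f825ae26
  after D2: wrote 8B at 0x02 = 25ae26ef77938de6
query mem[0x02]=0x25, mem[0x25]=0xb2, mem[0x1d]=0xe0, mem[0x05]=0xef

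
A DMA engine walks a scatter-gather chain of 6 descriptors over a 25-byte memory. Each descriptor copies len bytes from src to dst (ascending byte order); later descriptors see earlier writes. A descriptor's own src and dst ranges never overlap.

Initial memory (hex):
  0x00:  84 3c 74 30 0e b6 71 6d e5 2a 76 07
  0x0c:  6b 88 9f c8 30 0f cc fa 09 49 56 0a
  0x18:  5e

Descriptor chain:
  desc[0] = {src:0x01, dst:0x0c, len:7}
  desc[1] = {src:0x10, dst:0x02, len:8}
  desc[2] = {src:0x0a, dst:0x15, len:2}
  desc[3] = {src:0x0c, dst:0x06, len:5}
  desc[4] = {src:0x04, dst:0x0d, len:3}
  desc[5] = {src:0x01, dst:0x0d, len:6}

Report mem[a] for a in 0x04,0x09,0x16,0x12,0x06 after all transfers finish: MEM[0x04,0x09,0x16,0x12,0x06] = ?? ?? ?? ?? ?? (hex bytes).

#0 dst[0x0c+7] := {0x3c,0x74,0x30,0x0e,0xb6,0x71,0x6d}
#1 dst[0x02+8] := {0xb6,0x71,0x6d,0xfa,0x09,0x49,0x56,0x0a}
#2 dst[0x15+2] := {0x76,0x07}
#3 dst[0x06+5] := {0x3c,0x74,0x30,0x0e,0xb6}
#4 dst[0x0d+3] := {0x6d,0xfa,0x3c}
#5 dst[0x0d+6] := {0x3c,0xb6,0x71,0x6d,0xfa,0x3c}
query mem[0x04]=0x6d, mem[0x09]=0x0e, mem[0x16]=0x07, mem[0x12]=0x3c, mem[0x06]=0x3c

MEM[0x04,0x09,0x16,0x12,0x06] = 6d 0e 07 3c 3c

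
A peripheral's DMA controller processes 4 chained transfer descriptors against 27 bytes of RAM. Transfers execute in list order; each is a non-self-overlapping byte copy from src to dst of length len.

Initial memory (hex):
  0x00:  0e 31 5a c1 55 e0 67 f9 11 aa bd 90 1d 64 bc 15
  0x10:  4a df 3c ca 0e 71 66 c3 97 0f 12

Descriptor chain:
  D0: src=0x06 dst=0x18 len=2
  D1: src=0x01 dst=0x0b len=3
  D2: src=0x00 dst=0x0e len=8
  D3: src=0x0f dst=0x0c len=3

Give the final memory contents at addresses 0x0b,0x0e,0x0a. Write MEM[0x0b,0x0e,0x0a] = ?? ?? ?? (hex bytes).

D0: mem[0x18..0x19] <- [67 f9]
D1: mem[0x0b..0x0d] <- [31 5a c1]
D2: mem[0x0e..0x15] <- [0e 31 5a c1 55 e0 67 f9]
D3: mem[0x0c..0x0e] <- [31 5a c1]
query mem[0x0b]=0x31, mem[0x0e]=0xc1, mem[0x0a]=0xbd

MEM[0x0b,0x0e,0x0a] = 31 c1 bd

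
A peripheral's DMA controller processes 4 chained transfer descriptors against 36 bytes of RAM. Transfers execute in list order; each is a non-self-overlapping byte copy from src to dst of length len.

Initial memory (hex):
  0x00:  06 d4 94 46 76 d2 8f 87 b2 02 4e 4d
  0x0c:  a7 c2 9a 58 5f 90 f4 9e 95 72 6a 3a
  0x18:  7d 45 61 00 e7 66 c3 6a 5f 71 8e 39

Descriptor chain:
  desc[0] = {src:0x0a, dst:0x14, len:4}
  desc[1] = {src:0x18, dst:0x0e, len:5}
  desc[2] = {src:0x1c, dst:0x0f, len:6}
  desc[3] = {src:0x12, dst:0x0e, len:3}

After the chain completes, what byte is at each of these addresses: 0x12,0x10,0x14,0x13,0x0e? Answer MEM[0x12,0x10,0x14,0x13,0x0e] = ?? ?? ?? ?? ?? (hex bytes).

  after D0: wrote 4B at 0x14 = 4e4da7c2
  after D1: wrote 5B at 0x0e = 7d456100e7
  after D2: wrote 6B at 0x0f = e766c36a5f71
  after D3: wrote 3B at 0x0e = 6a5f71
query mem[0x12]=0x6a, mem[0x10]=0x71, mem[0x14]=0x71, mem[0x13]=0x5f, mem[0x0e]=0x6a

MEM[0x12,0x10,0x14,0x13,0x0e] = 6a 71 71 5f 6a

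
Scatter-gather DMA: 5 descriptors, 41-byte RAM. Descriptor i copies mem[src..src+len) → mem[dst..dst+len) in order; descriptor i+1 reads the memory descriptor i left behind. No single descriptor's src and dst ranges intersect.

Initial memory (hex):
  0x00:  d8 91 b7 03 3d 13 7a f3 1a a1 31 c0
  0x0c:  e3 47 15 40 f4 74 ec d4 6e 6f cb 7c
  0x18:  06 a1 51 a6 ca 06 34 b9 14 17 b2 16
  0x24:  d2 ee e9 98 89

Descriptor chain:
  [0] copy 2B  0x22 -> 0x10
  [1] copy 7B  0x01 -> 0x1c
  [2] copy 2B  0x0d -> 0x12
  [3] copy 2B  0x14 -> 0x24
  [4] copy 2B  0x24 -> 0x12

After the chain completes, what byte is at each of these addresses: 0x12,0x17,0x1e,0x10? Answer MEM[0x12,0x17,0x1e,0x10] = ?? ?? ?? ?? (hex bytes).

MEM[0x12,0x17,0x1e,0x10] = 6e 7c 03 b2

[0] 0x22->0x10 len=2 : b2 16
[1] 0x01->0x1c len=7 : 91 b7 03 3d 13 7a f3
[2] 0x0d->0x12 len=2 : 47 15
[3] 0x14->0x24 len=2 : 6e 6f
[4] 0x24->0x12 len=2 : 6e 6f
query mem[0x12]=0x6e, mem[0x17]=0x7c, mem[0x1e]=0x03, mem[0x10]=0xb2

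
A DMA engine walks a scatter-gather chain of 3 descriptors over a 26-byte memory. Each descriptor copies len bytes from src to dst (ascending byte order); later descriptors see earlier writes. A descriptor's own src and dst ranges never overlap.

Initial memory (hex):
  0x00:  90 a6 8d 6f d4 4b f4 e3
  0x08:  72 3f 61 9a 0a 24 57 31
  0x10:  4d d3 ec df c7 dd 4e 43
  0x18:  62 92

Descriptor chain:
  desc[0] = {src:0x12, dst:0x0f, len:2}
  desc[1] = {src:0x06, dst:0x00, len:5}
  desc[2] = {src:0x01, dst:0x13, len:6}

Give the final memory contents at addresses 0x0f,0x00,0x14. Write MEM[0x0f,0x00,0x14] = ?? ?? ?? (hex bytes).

D0: mem[0x0f..0x10] <- [ec df]
D1: mem[0x00..0x04] <- [f4 e3 72 3f 61]
D2: mem[0x13..0x18] <- [e3 72 3f 61 4b f4]
query mem[0x0f]=0xec, mem[0x00]=0xf4, mem[0x14]=0x72

MEM[0x0f,0x00,0x14] = ec f4 72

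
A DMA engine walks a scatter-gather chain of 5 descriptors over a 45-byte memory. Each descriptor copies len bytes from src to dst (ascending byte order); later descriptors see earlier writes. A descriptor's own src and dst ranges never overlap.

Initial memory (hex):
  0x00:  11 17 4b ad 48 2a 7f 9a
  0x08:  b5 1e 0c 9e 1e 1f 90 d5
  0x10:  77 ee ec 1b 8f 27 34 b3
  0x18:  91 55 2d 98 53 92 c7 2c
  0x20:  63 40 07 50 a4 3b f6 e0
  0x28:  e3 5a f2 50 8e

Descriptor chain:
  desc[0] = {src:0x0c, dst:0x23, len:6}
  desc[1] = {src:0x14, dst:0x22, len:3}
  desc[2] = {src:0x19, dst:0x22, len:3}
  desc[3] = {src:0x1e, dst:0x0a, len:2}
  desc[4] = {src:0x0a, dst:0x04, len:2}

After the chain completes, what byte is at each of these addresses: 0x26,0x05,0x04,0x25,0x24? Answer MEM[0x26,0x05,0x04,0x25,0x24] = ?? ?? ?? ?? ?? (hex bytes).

[0] 0x0c->0x23 len=6 : 1e 1f 90 d5 77 ee
[1] 0x14->0x22 len=3 : 8f 27 34
[2] 0x19->0x22 len=3 : 55 2d 98
[3] 0x1e->0x0a len=2 : c7 2c
[4] 0x0a->0x04 len=2 : c7 2c
query mem[0x26]=0xd5, mem[0x05]=0x2c, mem[0x04]=0xc7, mem[0x25]=0x90, mem[0x24]=0x98

MEM[0x26,0x05,0x04,0x25,0x24] = d5 2c c7 90 98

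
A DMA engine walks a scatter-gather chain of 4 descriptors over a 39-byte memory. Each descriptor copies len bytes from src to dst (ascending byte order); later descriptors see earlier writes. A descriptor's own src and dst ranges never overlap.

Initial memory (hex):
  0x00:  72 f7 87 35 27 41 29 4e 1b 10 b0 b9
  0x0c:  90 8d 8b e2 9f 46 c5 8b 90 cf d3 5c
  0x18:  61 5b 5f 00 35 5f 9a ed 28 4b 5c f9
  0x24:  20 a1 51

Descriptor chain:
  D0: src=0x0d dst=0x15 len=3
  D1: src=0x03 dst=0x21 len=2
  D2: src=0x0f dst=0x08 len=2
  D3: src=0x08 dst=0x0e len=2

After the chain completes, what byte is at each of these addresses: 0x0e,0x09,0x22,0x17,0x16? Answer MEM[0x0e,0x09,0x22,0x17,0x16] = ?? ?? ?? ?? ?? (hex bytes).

  after D0: wrote 3B at 0x15 = 8d8be2
  after D1: wrote 2B at 0x21 = 3527
  after D2: wrote 2B at 0x08 = e29f
  after D3: wrote 2B at 0x0e = e29f
query mem[0x0e]=0xe2, mem[0x09]=0x9f, mem[0x22]=0x27, mem[0x17]=0xe2, mem[0x16]=0x8b

MEM[0x0e,0x09,0x22,0x17,0x16] = e2 9f 27 e2 8b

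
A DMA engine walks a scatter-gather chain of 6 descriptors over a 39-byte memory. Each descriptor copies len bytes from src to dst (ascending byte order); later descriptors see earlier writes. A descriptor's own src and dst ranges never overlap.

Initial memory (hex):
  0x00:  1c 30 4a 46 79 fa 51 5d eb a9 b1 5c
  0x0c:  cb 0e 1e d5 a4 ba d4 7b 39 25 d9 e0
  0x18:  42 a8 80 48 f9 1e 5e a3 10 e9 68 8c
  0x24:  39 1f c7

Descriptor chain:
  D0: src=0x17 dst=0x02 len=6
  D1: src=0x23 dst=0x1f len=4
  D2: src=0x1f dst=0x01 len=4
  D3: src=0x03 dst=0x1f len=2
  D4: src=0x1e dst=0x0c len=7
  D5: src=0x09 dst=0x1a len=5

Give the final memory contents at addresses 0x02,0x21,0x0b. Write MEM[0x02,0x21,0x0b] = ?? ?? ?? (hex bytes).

D0: mem[0x02..0x07] <- [e0 42 a8 80 48 f9]
D1: mem[0x1f..0x22] <- [8c 39 1f c7]
D2: mem[0x01..0x04] <- [8c 39 1f c7]
D3: mem[0x1f..0x20] <- [1f c7]
D4: mem[0x0c..0x12] <- [5e 1f c7 1f c7 8c 39]
D5: mem[0x1a..0x1e] <- [a9 b1 5c 5e 1f]
query mem[0x02]=0x39, mem[0x21]=0x1f, mem[0x0b]=0x5c

MEM[0x02,0x21,0x0b] = 39 1f 5c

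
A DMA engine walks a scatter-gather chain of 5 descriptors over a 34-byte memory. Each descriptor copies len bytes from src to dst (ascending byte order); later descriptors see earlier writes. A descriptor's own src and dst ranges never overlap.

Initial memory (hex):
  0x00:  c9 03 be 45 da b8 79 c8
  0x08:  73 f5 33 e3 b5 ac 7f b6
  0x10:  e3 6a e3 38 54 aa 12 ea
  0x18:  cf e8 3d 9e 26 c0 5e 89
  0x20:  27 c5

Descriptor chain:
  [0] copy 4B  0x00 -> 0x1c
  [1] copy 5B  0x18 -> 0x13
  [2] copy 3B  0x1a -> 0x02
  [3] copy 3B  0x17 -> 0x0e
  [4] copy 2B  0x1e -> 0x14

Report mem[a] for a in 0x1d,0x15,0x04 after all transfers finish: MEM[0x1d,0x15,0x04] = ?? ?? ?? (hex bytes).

  after D0: wrote 4B at 0x1c = c903be45
  after D1: wrote 5B at 0x13 = cfe83d9ec9
  after D2: wrote 3B at 0x02 = 3d9ec9
  after D3: wrote 3B at 0x0e = c9cfe8
  after D4: wrote 2B at 0x14 = be45
query mem[0x1d]=0x03, mem[0x15]=0x45, mem[0x04]=0xc9

MEM[0x1d,0x15,0x04] = 03 45 c9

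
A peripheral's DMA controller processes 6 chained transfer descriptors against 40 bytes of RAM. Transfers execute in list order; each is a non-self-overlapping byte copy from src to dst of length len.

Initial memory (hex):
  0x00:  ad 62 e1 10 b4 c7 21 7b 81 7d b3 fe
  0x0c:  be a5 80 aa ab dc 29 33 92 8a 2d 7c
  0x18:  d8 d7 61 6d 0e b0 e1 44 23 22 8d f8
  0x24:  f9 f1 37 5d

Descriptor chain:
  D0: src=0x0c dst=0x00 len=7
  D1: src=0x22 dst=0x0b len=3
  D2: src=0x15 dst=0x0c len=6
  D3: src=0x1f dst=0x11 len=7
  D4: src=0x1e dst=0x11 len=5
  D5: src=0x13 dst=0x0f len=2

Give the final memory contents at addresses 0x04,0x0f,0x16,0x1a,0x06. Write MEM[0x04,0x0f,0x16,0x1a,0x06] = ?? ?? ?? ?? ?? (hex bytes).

MEM[0x04,0x0f,0x16,0x1a,0x06] = ab 23 f9 61 29

D0: mem[0x00..0x06] <- [be a5 80 aa ab dc 29]
D1: mem[0x0b..0x0d] <- [8d f8 f9]
D2: mem[0x0c..0x11] <- [8a 2d 7c d8 d7 61]
D3: mem[0x11..0x17] <- [44 23 22 8d f8 f9 f1]
D4: mem[0x11..0x15] <- [e1 44 23 22 8d]
D5: mem[0x0f..0x10] <- [23 22]
query mem[0x04]=0xab, mem[0x0f]=0x23, mem[0x16]=0xf9, mem[0x1a]=0x61, mem[0x06]=0x29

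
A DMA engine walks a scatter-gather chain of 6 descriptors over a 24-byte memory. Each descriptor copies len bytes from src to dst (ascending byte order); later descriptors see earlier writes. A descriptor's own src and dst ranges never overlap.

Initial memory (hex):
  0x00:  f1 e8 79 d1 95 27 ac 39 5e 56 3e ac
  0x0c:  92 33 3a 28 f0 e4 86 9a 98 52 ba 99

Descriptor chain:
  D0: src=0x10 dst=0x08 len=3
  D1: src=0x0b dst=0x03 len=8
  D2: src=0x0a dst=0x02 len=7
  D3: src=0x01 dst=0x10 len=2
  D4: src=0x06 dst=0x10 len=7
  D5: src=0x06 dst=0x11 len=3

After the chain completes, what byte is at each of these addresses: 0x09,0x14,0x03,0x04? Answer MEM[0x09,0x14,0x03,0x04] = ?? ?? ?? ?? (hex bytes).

[0] 0x10->0x08 len=3 : f0 e4 86
[1] 0x0b->0x03 len=8 : ac 92 33 3a 28 f0 e4 86
[2] 0x0a->0x02 len=7 : 86 ac 92 33 3a 28 f0
[3] 0x01->0x10 len=2 : e8 86
[4] 0x06->0x10 len=7 : 3a 28 f0 e4 86 ac 92
[5] 0x06->0x11 len=3 : 3a 28 f0
query mem[0x09]=0xe4, mem[0x14]=0x86, mem[0x03]=0xac, mem[0x04]=0x92

MEM[0x09,0x14,0x03,0x04] = e4 86 ac 92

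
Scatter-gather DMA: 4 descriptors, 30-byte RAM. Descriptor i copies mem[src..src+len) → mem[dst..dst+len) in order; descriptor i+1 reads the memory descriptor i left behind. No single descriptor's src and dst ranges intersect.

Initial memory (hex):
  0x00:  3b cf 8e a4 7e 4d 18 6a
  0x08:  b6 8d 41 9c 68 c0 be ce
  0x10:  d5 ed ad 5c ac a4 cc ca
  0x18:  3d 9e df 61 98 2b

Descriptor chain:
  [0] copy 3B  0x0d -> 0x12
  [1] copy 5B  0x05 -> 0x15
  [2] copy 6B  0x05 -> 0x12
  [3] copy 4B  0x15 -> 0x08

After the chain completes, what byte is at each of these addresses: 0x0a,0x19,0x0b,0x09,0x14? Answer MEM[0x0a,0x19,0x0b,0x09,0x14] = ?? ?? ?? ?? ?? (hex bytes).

  after D0: wrote 3B at 0x12 = c0bece
  after D1: wrote 5B at 0x15 = 4d186ab68d
  after D2: wrote 6B at 0x12 = 4d186ab68d41
  after D3: wrote 4B at 0x08 = b68d41b6
query mem[0x0a]=0x41, mem[0x19]=0x8d, mem[0x0b]=0xb6, mem[0x09]=0x8d, mem[0x14]=0x6a

MEM[0x0a,0x19,0x0b,0x09,0x14] = 41 8d b6 8d 6a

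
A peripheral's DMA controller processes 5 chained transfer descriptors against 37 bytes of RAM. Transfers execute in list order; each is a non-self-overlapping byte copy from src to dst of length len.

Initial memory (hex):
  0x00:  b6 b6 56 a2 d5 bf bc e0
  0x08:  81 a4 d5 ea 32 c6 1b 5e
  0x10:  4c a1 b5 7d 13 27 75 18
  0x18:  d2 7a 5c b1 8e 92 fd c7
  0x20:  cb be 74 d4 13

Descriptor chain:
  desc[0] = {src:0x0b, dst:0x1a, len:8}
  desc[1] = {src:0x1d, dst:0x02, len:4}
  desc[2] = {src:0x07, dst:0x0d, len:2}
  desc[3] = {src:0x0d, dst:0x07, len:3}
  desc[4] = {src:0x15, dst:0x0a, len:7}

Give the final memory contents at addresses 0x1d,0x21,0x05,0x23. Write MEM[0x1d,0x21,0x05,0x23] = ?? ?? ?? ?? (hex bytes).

MEM[0x1d,0x21,0x05,0x23] = 1b b5 a1 d4

D0: mem[0x1a..0x21] <- [ea 32 c6 1b 5e 4c a1 b5]
D1: mem[0x02..0x05] <- [1b 5e 4c a1]
D2: mem[0x0d..0x0e] <- [e0 81]
D3: mem[0x07..0x09] <- [e0 81 5e]
D4: mem[0x0a..0x10] <- [27 75 18 d2 7a ea 32]
query mem[0x1d]=0x1b, mem[0x21]=0xb5, mem[0x05]=0xa1, mem[0x23]=0xd4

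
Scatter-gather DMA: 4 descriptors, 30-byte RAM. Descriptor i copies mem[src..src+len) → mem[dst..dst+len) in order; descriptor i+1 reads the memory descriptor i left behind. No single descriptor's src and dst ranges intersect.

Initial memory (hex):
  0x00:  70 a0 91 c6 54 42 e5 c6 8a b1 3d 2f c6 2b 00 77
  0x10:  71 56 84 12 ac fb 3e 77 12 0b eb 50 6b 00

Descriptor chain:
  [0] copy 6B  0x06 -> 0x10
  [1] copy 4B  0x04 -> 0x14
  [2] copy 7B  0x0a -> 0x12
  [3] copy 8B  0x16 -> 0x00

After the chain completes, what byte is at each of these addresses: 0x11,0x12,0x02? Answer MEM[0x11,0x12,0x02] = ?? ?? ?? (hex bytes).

MEM[0x11,0x12,0x02] = c6 3d e5

#0 dst[0x10+6] := {0xe5,0xc6,0x8a,0xb1,0x3d,0x2f}
#1 dst[0x14+4] := {0x54,0x42,0xe5,0xc6}
#2 dst[0x12+7] := {0x3d,0x2f,0xc6,0x2b,0x00,0x77,0xe5}
#3 dst[0x00+8] := {0x00,0x77,0xe5,0x0b,0xeb,0x50,0x6b,0x00}
query mem[0x11]=0xc6, mem[0x12]=0x3d, mem[0x02]=0xe5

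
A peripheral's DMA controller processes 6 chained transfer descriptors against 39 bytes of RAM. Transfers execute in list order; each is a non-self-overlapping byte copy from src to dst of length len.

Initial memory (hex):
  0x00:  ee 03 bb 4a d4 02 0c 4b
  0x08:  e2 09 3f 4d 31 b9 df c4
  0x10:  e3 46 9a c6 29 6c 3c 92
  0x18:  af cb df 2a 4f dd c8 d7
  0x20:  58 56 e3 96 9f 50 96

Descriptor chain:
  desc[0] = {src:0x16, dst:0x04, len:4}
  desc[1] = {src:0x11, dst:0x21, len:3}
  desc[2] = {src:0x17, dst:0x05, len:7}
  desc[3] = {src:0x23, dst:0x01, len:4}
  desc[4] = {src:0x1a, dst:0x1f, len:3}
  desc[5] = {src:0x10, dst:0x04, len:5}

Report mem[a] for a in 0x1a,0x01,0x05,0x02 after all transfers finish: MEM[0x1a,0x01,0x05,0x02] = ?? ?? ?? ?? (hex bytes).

MEM[0x1a,0x01,0x05,0x02] = df c6 46 9f

#0 dst[0x04+4] := {0x3c,0x92,0xaf,0xcb}
#1 dst[0x21+3] := {0x46,0x9a,0xc6}
#2 dst[0x05+7] := {0x92,0xaf,0xcb,0xdf,0x2a,0x4f,0xdd}
#3 dst[0x01+4] := {0xc6,0x9f,0x50,0x96}
#4 dst[0x1f+3] := {0xdf,0x2a,0x4f}
#5 dst[0x04+5] := {0xe3,0x46,0x9a,0xc6,0x29}
query mem[0x1a]=0xdf, mem[0x01]=0xc6, mem[0x05]=0x46, mem[0x02]=0x9f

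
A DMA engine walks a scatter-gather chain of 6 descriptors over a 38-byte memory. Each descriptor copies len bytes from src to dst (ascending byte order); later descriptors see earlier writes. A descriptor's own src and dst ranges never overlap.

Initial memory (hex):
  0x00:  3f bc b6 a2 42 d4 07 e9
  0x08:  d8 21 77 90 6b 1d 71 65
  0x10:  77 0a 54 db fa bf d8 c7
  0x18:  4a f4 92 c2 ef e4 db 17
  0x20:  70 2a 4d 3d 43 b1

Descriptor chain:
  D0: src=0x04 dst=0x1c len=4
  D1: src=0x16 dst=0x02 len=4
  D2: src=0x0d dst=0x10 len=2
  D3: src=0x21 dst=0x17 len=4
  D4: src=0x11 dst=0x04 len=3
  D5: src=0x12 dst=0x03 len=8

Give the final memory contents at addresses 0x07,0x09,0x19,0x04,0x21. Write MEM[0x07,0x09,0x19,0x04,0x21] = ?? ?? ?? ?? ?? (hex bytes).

MEM[0x07,0x09,0x19,0x04,0x21] = d8 4d 3d db 2a

#0 dst[0x1c+4] := {0x42,0xd4,0x07,0xe9}
#1 dst[0x02+4] := {0xd8,0xc7,0x4a,0xf4}
#2 dst[0x10+2] := {0x1d,0x71}
#3 dst[0x17+4] := {0x2a,0x4d,0x3d,0x43}
#4 dst[0x04+3] := {0x71,0x54,0xdb}
#5 dst[0x03+8] := {0x54,0xdb,0xfa,0xbf,0xd8,0x2a,0x4d,0x3d}
query mem[0x07]=0xd8, mem[0x09]=0x4d, mem[0x19]=0x3d, mem[0x04]=0xdb, mem[0x21]=0x2a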